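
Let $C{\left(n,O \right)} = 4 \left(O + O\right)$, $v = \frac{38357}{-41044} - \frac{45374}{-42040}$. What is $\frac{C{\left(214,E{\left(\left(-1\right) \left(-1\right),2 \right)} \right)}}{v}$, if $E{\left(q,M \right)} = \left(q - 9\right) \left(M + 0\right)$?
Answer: $- \frac{3450979520}{3903159} \approx -884.15$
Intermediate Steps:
$E{\left(q,M \right)} = M \left(-9 + q\right)$ ($E{\left(q,M \right)} = \left(-9 + q\right) M = M \left(-9 + q\right)$)
$v = \frac{7806318}{53921555}$ ($v = 38357 \left(- \frac{1}{41044}\right) - - \frac{22687}{21020} = - \frac{38357}{41044} + \frac{22687}{21020} = \frac{7806318}{53921555} \approx 0.14477$)
$C{\left(n,O \right)} = 8 O$ ($C{\left(n,O \right)} = 4 \cdot 2 O = 8 O$)
$\frac{C{\left(214,E{\left(\left(-1\right) \left(-1\right),2 \right)} \right)}}{v} = \frac{8 \cdot 2 \left(-9 - -1\right)}{\frac{7806318}{53921555}} = 8 \cdot 2 \left(-9 + 1\right) \frac{53921555}{7806318} = 8 \cdot 2 \left(-8\right) \frac{53921555}{7806318} = 8 \left(-16\right) \frac{53921555}{7806318} = \left(-128\right) \frac{53921555}{7806318} = - \frac{3450979520}{3903159}$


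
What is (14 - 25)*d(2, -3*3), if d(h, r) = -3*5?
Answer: 165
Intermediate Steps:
d(h, r) = -15
(14 - 25)*d(2, -3*3) = (14 - 25)*(-15) = -11*(-15) = 165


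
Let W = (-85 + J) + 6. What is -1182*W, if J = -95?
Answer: 205668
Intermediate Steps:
W = -174 (W = (-85 - 95) + 6 = -180 + 6 = -174)
-1182*W = -1182*(-174) = 205668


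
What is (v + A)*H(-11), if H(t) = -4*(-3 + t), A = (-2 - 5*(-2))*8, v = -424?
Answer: -20160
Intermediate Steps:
A = 64 (A = (-2 + 10)*8 = 8*8 = 64)
H(t) = 12 - 4*t
(v + A)*H(-11) = (-424 + 64)*(12 - 4*(-11)) = -360*(12 + 44) = -360*56 = -20160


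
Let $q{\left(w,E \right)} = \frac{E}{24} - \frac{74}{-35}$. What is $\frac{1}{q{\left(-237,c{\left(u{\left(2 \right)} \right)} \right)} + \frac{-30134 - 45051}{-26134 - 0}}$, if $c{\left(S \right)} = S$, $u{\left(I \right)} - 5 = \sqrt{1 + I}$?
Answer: $\frac{313215926494380}{1628259572520407} - \frac{2509973388300 \sqrt{3}}{1628259572520407} \approx 0.18969$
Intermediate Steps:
$u{\left(I \right)} = 5 + \sqrt{1 + I}$
$q{\left(w,E \right)} = \frac{74}{35} + \frac{E}{24}$ ($q{\left(w,E \right)} = E \frac{1}{24} - - \frac{74}{35} = \frac{E}{24} + \frac{74}{35} = \frac{74}{35} + \frac{E}{24}$)
$\frac{1}{q{\left(-237,c{\left(u{\left(2 \right)} \right)} \right)} + \frac{-30134 - 45051}{-26134 - 0}} = \frac{1}{\left(\frac{74}{35} + \frac{5 + \sqrt{1 + 2}}{24}\right) + \frac{-30134 - 45051}{-26134 - 0}} = \frac{1}{\left(\frac{74}{35} + \frac{5 + \sqrt{3}}{24}\right) - \frac{75185}{-26134 + 0}} = \frac{1}{\left(\frac{74}{35} + \left(\frac{5}{24} + \frac{\sqrt{3}}{24}\right)\right) - \frac{75185}{-26134}} = \frac{1}{\left(\frac{1951}{840} + \frac{\sqrt{3}}{24}\right) - - \frac{75185}{26134}} = \frac{1}{\left(\frac{1951}{840} + \frac{\sqrt{3}}{24}\right) + \frac{75185}{26134}} = \frac{1}{\frac{57071417}{10976280} + \frac{\sqrt{3}}{24}}$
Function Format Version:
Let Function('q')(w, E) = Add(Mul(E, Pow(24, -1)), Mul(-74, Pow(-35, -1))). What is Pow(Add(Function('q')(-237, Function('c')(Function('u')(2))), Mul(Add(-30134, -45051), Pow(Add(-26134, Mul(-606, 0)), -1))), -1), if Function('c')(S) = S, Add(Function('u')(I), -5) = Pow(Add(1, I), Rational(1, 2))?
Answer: Add(Rational(313215926494380, 1628259572520407), Mul(Rational(-2509973388300, 1628259572520407), Pow(3, Rational(1, 2)))) ≈ 0.18969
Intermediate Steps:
Function('u')(I) = Add(5, Pow(Add(1, I), Rational(1, 2)))
Function('q')(w, E) = Add(Rational(74, 35), Mul(Rational(1, 24), E)) (Function('q')(w, E) = Add(Mul(E, Rational(1, 24)), Mul(-74, Rational(-1, 35))) = Add(Mul(Rational(1, 24), E), Rational(74, 35)) = Add(Rational(74, 35), Mul(Rational(1, 24), E)))
Pow(Add(Function('q')(-237, Function('c')(Function('u')(2))), Mul(Add(-30134, -45051), Pow(Add(-26134, Mul(-606, 0)), -1))), -1) = Pow(Add(Add(Rational(74, 35), Mul(Rational(1, 24), Add(5, Pow(Add(1, 2), Rational(1, 2))))), Mul(Add(-30134, -45051), Pow(Add(-26134, Mul(-606, 0)), -1))), -1) = Pow(Add(Add(Rational(74, 35), Mul(Rational(1, 24), Add(5, Pow(3, Rational(1, 2))))), Mul(-75185, Pow(Add(-26134, 0), -1))), -1) = Pow(Add(Add(Rational(74, 35), Add(Rational(5, 24), Mul(Rational(1, 24), Pow(3, Rational(1, 2))))), Mul(-75185, Pow(-26134, -1))), -1) = Pow(Add(Add(Rational(1951, 840), Mul(Rational(1, 24), Pow(3, Rational(1, 2)))), Mul(-75185, Rational(-1, 26134))), -1) = Pow(Add(Add(Rational(1951, 840), Mul(Rational(1, 24), Pow(3, Rational(1, 2)))), Rational(75185, 26134)), -1) = Pow(Add(Rational(57071417, 10976280), Mul(Rational(1, 24), Pow(3, Rational(1, 2)))), -1)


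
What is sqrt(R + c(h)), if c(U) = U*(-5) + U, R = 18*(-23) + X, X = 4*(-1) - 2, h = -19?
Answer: 2*I*sqrt(86) ≈ 18.547*I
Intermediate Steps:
X = -6 (X = -4 - 2 = -6)
R = -420 (R = 18*(-23) - 6 = -414 - 6 = -420)
c(U) = -4*U (c(U) = -5*U + U = -4*U)
sqrt(R + c(h)) = sqrt(-420 - 4*(-19)) = sqrt(-420 + 76) = sqrt(-344) = 2*I*sqrt(86)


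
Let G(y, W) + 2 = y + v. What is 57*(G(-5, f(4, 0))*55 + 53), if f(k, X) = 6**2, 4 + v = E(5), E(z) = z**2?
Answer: 46911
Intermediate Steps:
v = 21 (v = -4 + 5**2 = -4 + 25 = 21)
f(k, X) = 36
G(y, W) = 19 + y (G(y, W) = -2 + (y + 21) = -2 + (21 + y) = 19 + y)
57*(G(-5, f(4, 0))*55 + 53) = 57*((19 - 5)*55 + 53) = 57*(14*55 + 53) = 57*(770 + 53) = 57*823 = 46911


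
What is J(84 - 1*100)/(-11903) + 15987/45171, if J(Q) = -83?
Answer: 64680818/179223471 ≈ 0.36089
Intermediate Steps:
J(84 - 1*100)/(-11903) + 15987/45171 = -83/(-11903) + 15987/45171 = -83*(-1/11903) + 15987*(1/45171) = 83/11903 + 5329/15057 = 64680818/179223471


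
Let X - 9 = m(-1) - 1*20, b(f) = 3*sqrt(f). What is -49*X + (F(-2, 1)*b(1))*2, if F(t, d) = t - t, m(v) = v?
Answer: 588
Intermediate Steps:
F(t, d) = 0
X = -12 (X = 9 + (-1 - 1*20) = 9 + (-1 - 20) = 9 - 21 = -12)
-49*X + (F(-2, 1)*b(1))*2 = -49*(-12) + (0*(3*sqrt(1)))*2 = 588 + (0*(3*1))*2 = 588 + (0*3)*2 = 588 + 0*2 = 588 + 0 = 588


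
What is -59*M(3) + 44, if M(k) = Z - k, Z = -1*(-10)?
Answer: -369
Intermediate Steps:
Z = 10
M(k) = 10 - k
-59*M(3) + 44 = -59*(10 - 1*3) + 44 = -59*(10 - 3) + 44 = -59*7 + 44 = -413 + 44 = -369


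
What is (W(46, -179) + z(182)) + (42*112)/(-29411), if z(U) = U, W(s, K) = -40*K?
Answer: 215930858/29411 ≈ 7341.8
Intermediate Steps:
(W(46, -179) + z(182)) + (42*112)/(-29411) = (-40*(-179) + 182) + (42*112)/(-29411) = (7160 + 182) + 4704*(-1/29411) = 7342 - 4704/29411 = 215930858/29411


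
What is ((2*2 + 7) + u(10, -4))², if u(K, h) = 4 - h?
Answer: 361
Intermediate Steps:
((2*2 + 7) + u(10, -4))² = ((2*2 + 7) + (4 - 1*(-4)))² = ((4 + 7) + (4 + 4))² = (11 + 8)² = 19² = 361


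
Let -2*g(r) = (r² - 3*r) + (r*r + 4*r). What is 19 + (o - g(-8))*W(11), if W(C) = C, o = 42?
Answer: 1141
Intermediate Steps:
g(r) = -r² - r/2 (g(r) = -((r² - 3*r) + (r*r + 4*r))/2 = -((r² - 3*r) + (r² + 4*r))/2 = -(r + 2*r²)/2 = -r² - r/2)
19 + (o - g(-8))*W(11) = 19 + (42 - (-1)*(-8)*(½ - 8))*11 = 19 + (42 - (-1)*(-8)*(-15)/2)*11 = 19 + (42 - 1*(-60))*11 = 19 + (42 + 60)*11 = 19 + 102*11 = 19 + 1122 = 1141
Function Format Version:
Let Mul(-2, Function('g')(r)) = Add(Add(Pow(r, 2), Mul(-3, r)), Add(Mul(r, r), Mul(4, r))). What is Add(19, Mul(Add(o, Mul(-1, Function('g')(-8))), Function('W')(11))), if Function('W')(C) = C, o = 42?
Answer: 1141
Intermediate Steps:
Function('g')(r) = Add(Mul(-1, Pow(r, 2)), Mul(Rational(-1, 2), r)) (Function('g')(r) = Mul(Rational(-1, 2), Add(Add(Pow(r, 2), Mul(-3, r)), Add(Mul(r, r), Mul(4, r)))) = Mul(Rational(-1, 2), Add(Add(Pow(r, 2), Mul(-3, r)), Add(Pow(r, 2), Mul(4, r)))) = Mul(Rational(-1, 2), Add(r, Mul(2, Pow(r, 2)))) = Add(Mul(-1, Pow(r, 2)), Mul(Rational(-1, 2), r)))
Add(19, Mul(Add(o, Mul(-1, Function('g')(-8))), Function('W')(11))) = Add(19, Mul(Add(42, Mul(-1, Mul(-1, -8, Add(Rational(1, 2), -8)))), 11)) = Add(19, Mul(Add(42, Mul(-1, Mul(-1, -8, Rational(-15, 2)))), 11)) = Add(19, Mul(Add(42, Mul(-1, -60)), 11)) = Add(19, Mul(Add(42, 60), 11)) = Add(19, Mul(102, 11)) = Add(19, 1122) = 1141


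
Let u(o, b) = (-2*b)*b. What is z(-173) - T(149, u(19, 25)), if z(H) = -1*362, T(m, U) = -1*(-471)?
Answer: -833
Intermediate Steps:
u(o, b) = -2*b²
T(m, U) = 471
z(H) = -362
z(-173) - T(149, u(19, 25)) = -362 - 1*471 = -362 - 471 = -833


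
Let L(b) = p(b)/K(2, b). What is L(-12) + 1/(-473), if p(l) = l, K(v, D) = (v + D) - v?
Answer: 472/473 ≈ 0.99789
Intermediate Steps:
K(v, D) = D (K(v, D) = (D + v) - v = D)
L(b) = 1 (L(b) = b/b = 1)
L(-12) + 1/(-473) = 1 + 1/(-473) = 1 - 1/473 = 472/473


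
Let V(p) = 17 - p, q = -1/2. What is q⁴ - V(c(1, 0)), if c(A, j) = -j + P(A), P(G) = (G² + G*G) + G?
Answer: -223/16 ≈ -13.938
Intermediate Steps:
P(G) = G + 2*G² (P(G) = (G² + G²) + G = 2*G² + G = G + 2*G²)
q = -½ (q = -1*½ = -½ ≈ -0.50000)
c(A, j) = -j + A*(1 + 2*A)
q⁴ - V(c(1, 0)) = (-½)⁴ - (17 - (-1*0 + 1*(1 + 2*1))) = 1/16 - (17 - (0 + 1*(1 + 2))) = 1/16 - (17 - (0 + 1*3)) = 1/16 - (17 - (0 + 3)) = 1/16 - (17 - 1*3) = 1/16 - (17 - 3) = 1/16 - 1*14 = 1/16 - 14 = -223/16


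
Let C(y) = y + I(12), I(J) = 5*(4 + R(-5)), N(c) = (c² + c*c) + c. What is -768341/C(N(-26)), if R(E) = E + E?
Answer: -768341/1296 ≈ -592.86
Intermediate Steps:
R(E) = 2*E
N(c) = c + 2*c² (N(c) = (c² + c²) + c = 2*c² + c = c + 2*c²)
I(J) = -30 (I(J) = 5*(4 + 2*(-5)) = 5*(4 - 10) = 5*(-6) = -30)
C(y) = -30 + y (C(y) = y - 30 = -30 + y)
-768341/C(N(-26)) = -768341/(-30 - 26*(1 + 2*(-26))) = -768341/(-30 - 26*(1 - 52)) = -768341/(-30 - 26*(-51)) = -768341/(-30 + 1326) = -768341/1296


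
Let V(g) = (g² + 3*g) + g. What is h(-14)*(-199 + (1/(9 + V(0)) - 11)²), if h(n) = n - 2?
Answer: 104240/81 ≈ 1286.9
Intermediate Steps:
V(g) = g² + 4*g
h(n) = -2 + n
h(-14)*(-199 + (1/(9 + V(0)) - 11)²) = (-2 - 14)*(-199 + (1/(9 + 0*(4 + 0)) - 11)²) = -16*(-199 + (1/(9 + 0*4) - 11)²) = -16*(-199 + (1/(9 + 0) - 11)²) = -16*(-199 + (1/9 - 11)²) = -16*(-199 + (⅑ - 11)²) = -16*(-199 + (-98/9)²) = -16*(-199 + 9604/81) = -16*(-6515/81) = 104240/81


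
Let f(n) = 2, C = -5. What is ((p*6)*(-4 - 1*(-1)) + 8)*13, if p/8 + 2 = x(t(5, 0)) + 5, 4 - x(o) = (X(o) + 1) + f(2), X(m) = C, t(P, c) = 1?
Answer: -16744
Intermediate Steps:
X(m) = -5
x(o) = 6 (x(o) = 4 - ((-5 + 1) + 2) = 4 - (-4 + 2) = 4 - 1*(-2) = 4 + 2 = 6)
p = 72 (p = -16 + 8*(6 + 5) = -16 + 8*11 = -16 + 88 = 72)
((p*6)*(-4 - 1*(-1)) + 8)*13 = ((72*6)*(-4 - 1*(-1)) + 8)*13 = (432*(-4 + 1) + 8)*13 = (432*(-3) + 8)*13 = (-1296 + 8)*13 = -1288*13 = -16744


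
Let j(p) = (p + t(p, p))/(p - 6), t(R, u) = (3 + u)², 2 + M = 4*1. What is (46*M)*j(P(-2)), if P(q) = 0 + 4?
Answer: -2438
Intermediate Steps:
P(q) = 4
M = 2 (M = -2 + 4*1 = -2 + 4 = 2)
j(p) = (p + (3 + p)²)/(-6 + p) (j(p) = (p + (3 + p)²)/(p - 6) = (p + (3 + p)²)/(-6 + p))
(46*M)*j(P(-2)) = (46*2)*((4 + (3 + 4)²)/(-6 + 4)) = 92*((4 + 7²)/(-2)) = 92*(-(4 + 49)/2) = 92*(-½*53) = 92*(-53/2) = -2438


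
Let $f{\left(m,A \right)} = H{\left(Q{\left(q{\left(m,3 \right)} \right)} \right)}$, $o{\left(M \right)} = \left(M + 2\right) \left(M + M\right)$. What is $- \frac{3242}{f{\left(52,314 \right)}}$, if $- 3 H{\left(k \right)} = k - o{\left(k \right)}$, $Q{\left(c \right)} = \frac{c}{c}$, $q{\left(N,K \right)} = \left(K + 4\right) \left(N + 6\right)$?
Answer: $- \frac{9726}{5} \approx -1945.2$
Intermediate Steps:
$o{\left(M \right)} = 2 M \left(2 + M\right)$ ($o{\left(M \right)} = \left(2 + M\right) 2 M = 2 M \left(2 + M\right)$)
$q{\left(N,K \right)} = \left(4 + K\right) \left(6 + N\right)$
$Q{\left(c \right)} = 1$
$H{\left(k \right)} = - \frac{k}{3} + \frac{2 k \left(2 + k\right)}{3}$ ($H{\left(k \right)} = - \frac{k - 2 k \left(2 + k\right)}{3} = - \frac{k}{3} + \frac{2 k \left(2 + k\right)}{3}$)
$f{\left(m,A \right)} = \frac{5}{3}$ ($f{\left(m,A \right)} = \frac{1}{3} \cdot 1 \left(3 + 2 \cdot 1\right) = \frac{1}{3} \cdot 1 \left(3 + 2\right) = \frac{1}{3} \cdot 1 \cdot 5 = \frac{5}{3}$)
$- \frac{3242}{f{\left(52,314 \right)}} = - \frac{3242}{\frac{5}{3}} = \left(-3242\right) \frac{3}{5} = - \frac{9726}{5}$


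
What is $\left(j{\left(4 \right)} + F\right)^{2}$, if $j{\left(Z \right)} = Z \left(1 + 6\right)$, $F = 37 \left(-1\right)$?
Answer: $81$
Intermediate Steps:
$F = -37$
$j{\left(Z \right)} = 7 Z$ ($j{\left(Z \right)} = Z 7 = 7 Z$)
$\left(j{\left(4 \right)} + F\right)^{2} = \left(7 \cdot 4 - 37\right)^{2} = \left(28 - 37\right)^{2} = \left(-9\right)^{2} = 81$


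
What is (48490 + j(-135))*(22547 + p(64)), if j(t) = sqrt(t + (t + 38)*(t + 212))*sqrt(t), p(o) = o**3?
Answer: 13804666590 - 1708146*sqrt(28515) ≈ 1.3516e+10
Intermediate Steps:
j(t) = sqrt(t)*sqrt(t + (38 + t)*(212 + t)) (j(t) = sqrt(t + (38 + t)*(212 + t))*sqrt(t) = sqrt(t)*sqrt(t + (38 + t)*(212 + t)))
(48490 + j(-135))*(22547 + p(64)) = (48490 + sqrt(-135)*sqrt(8056 + (-135)**2 + 251*(-135)))*(22547 + 64**3) = (48490 + (3*I*sqrt(15))*sqrt(8056 + 18225 - 33885))*(22547 + 262144) = (48490 + (3*I*sqrt(15))*sqrt(-7604))*284691 = (48490 + (3*I*sqrt(15))*(2*I*sqrt(1901)))*284691 = (48490 - 6*sqrt(28515))*284691 = 13804666590 - 1708146*sqrt(28515)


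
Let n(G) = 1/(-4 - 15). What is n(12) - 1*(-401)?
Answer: 7618/19 ≈ 400.95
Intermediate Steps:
n(G) = -1/19 (n(G) = 1/(-19) = -1/19)
n(12) - 1*(-401) = -1/19 - 1*(-401) = -1/19 + 401 = 7618/19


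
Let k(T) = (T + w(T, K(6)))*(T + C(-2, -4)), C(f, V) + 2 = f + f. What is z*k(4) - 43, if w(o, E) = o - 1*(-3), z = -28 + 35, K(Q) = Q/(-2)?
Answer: -197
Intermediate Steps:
C(f, V) = -2 + 2*f (C(f, V) = -2 + (f + f) = -2 + 2*f)
K(Q) = -Q/2 (K(Q) = Q*(-1/2) = -Q/2)
z = 7
w(o, E) = 3 + o (w(o, E) = o + 3 = 3 + o)
k(T) = (-6 + T)*(3 + 2*T) (k(T) = (T + (3 + T))*(T + (-2 + 2*(-2))) = (3 + 2*T)*(T + (-2 - 4)) = (3 + 2*T)*(T - 6) = (3 + 2*T)*(-6 + T) = (-6 + T)*(3 + 2*T))
z*k(4) - 43 = 7*(-18 - 9*4 + 2*4**2) - 43 = 7*(-18 - 36 + 2*16) - 43 = 7*(-18 - 36 + 32) - 43 = 7*(-22) - 43 = -154 - 43 = -197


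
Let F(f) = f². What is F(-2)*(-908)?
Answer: -3632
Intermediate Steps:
F(-2)*(-908) = (-2)²*(-908) = 4*(-908) = -3632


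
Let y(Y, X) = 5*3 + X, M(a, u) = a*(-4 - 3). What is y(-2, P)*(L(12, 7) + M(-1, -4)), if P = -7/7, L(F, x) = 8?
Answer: 210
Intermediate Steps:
P = -1 (P = -7*1/7 = -1)
M(a, u) = -7*a (M(a, u) = a*(-7) = -7*a)
y(Y, X) = 15 + X
y(-2, P)*(L(12, 7) + M(-1, -4)) = (15 - 1)*(8 - 7*(-1)) = 14*(8 + 7) = 14*15 = 210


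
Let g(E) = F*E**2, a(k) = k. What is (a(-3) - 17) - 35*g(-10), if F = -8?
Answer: 27980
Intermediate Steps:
g(E) = -8*E**2
(a(-3) - 17) - 35*g(-10) = (-3 - 17) - (-280)*(-10)**2 = -20 - (-280)*100 = -20 - 35*(-800) = -20 + 28000 = 27980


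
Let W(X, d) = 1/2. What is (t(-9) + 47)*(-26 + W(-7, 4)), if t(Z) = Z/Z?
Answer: -1224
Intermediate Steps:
W(X, d) = ½
t(Z) = 1
(t(-9) + 47)*(-26 + W(-7, 4)) = (1 + 47)*(-26 + ½) = 48*(-51/2) = -1224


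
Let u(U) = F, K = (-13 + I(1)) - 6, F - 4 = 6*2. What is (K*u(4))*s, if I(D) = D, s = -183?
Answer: 52704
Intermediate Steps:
F = 16 (F = 4 + 6*2 = 4 + 12 = 16)
K = -18 (K = (-13 + 1) - 6 = -12 - 6 = -18)
u(U) = 16
(K*u(4))*s = -18*16*(-183) = -288*(-183) = 52704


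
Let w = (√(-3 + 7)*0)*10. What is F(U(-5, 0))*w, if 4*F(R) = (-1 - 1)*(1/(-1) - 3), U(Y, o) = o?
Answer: 0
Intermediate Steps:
F(R) = 2 (F(R) = ((-1 - 1)*(1/(-1) - 3))/4 = (-2*(-1 - 3))/4 = (-2*(-4))/4 = (¼)*8 = 2)
w = 0 (w = (√4*0)*10 = (2*0)*10 = 0*10 = 0)
F(U(-5, 0))*w = 2*0 = 0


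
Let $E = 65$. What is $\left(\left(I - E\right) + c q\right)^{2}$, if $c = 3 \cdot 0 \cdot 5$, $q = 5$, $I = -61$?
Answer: $15876$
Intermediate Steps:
$c = 0$ ($c = 0 \cdot 5 = 0$)
$\left(\left(I - E\right) + c q\right)^{2} = \left(\left(-61 - 65\right) + 0 \cdot 5\right)^{2} = \left(\left(-61 - 65\right) + 0\right)^{2} = \left(-126 + 0\right)^{2} = \left(-126\right)^{2} = 15876$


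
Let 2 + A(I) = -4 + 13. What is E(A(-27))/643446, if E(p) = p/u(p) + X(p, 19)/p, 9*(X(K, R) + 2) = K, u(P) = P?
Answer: 26/20268549 ≈ 1.2828e-6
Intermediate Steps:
A(I) = 7 (A(I) = -2 + (-4 + 13) = -2 + 9 = 7)
X(K, R) = -2 + K/9
E(p) = 1 + (-2 + p/9)/p (E(p) = p/p + (-2 + p/9)/p = 1 + (-2 + p/9)/p)
E(A(-27))/643446 = (10/9 - 2/7)/643446 = (10/9 - 2*⅐)*(1/643446) = (10/9 - 2/7)*(1/643446) = (52/63)*(1/643446) = 26/20268549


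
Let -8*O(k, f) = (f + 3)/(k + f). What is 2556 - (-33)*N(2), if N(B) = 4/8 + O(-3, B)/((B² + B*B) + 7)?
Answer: 20591/8 ≈ 2573.9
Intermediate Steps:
O(k, f) = -(3 + f)/(8*(f + k)) (O(k, f) = -(f + 3)/(8*(k + f)) = -(3 + f)/(8*(f + k)))
N(B) = ½ + (-3 - B)/(8*(-3 + B)*(7 + 2*B²)) (N(B) = 4/8 + ((-3 - B)/(8*(B - 3)))/((B² + B*B) + 7) = 4*(⅛) + ((-3 - B)/(8*(-3 + B)))/((B² + B²) + 7) = ½ + ((-3 - B)/(8*(-3 + B)))/(2*B² + 7) = ½ + ((-3 - B)/(8*(-3 + B)))/(7 + 2*B²) = ½ + (-3 - B)/(8*(-3 + B)*(7 + 2*B²)))
2556 - (-33)*N(2) = 2556 - (-33)*(-3 - 1*2 + 4*(-3 + 2)*(7 + 2*2²))/(8*(-3 + 2)*(7 + 2*2²)) = 2556 - (-33)*(⅛)*(-3 - 2 + 4*(-1)*(7 + 2*4))/(-1*(7 + 2*4)) = 2556 - (-33)*(⅛)*(-1)*(-3 - 2 + 4*(-1)*(7 + 8))/(7 + 8) = 2556 - (-33)*(⅛)*(-1)*(-3 - 2 + 4*(-1)*15)/15 = 2556 - (-33)*(⅛)*(-1)*(1/15)*(-3 - 2 - 60) = 2556 - (-33)*(⅛)*(-1)*(1/15)*(-65) = 2556 - (-33)*13/24 = 2556 - 1*(-143/8) = 2556 + 143/8 = 20591/8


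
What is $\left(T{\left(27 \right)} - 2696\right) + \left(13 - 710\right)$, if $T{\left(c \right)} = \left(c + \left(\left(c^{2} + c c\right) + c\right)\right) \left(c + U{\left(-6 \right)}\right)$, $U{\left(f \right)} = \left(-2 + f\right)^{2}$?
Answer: $134199$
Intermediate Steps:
$T{\left(c \right)} = \left(64 + c\right) \left(2 c + 2 c^{2}\right)$ ($T{\left(c \right)} = \left(c + \left(\left(c^{2} + c c\right) + c\right)\right) \left(c + \left(-2 - 6\right)^{2}\right) = \left(c + \left(\left(c^{2} + c^{2}\right) + c\right)\right) \left(c + \left(-8\right)^{2}\right) = \left(c + \left(2 c^{2} + c\right)\right) \left(c + 64\right) = \left(c + \left(c + 2 c^{2}\right)\right) \left(64 + c\right) = \left(2 c + 2 c^{2}\right) \left(64 + c\right) = \left(64 + c\right) \left(2 c + 2 c^{2}\right)$)
$\left(T{\left(27 \right)} - 2696\right) + \left(13 - 710\right) = \left(2 \cdot 27 \left(64 + 27^{2} + 65 \cdot 27\right) - 2696\right) + \left(13 - 710\right) = \left(2 \cdot 27 \left(64 + 729 + 1755\right) - 2696\right) + \left(13 - 710\right) = \left(2 \cdot 27 \cdot 2548 - 2696\right) - 697 = \left(137592 - 2696\right) - 697 = 134896 - 697 = 134199$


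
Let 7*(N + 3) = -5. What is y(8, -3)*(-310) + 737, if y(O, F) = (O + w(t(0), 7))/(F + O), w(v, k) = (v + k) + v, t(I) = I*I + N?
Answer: 1873/7 ≈ 267.57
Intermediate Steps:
N = -26/7 (N = -3 + (⅐)*(-5) = -3 - 5/7 = -26/7 ≈ -3.7143)
t(I) = -26/7 + I² (t(I) = I*I - 26/7 = I² - 26/7 = -26/7 + I²)
w(v, k) = k + 2*v (w(v, k) = (k + v) + v = k + 2*v)
y(O, F) = (-3/7 + O)/(F + O) (y(O, F) = (O + (7 + 2*(-26/7 + 0²)))/(F + O) = (O + (7 + 2*(-26/7 + 0)))/(F + O) = (O + (7 + 2*(-26/7)))/(F + O) = (O + (7 - 52/7))/(F + O) = (O - 3/7)/(F + O) = (-3/7 + O)/(F + O))
y(8, -3)*(-310) + 737 = ((-3/7 + 8)/(-3 + 8))*(-310) + 737 = ((53/7)/5)*(-310) + 737 = ((⅕)*(53/7))*(-310) + 737 = (53/35)*(-310) + 737 = -3286/7 + 737 = 1873/7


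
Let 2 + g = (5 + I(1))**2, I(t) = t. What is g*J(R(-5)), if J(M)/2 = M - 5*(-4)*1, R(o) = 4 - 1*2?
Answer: 1496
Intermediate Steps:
R(o) = 2 (R(o) = 4 - 2 = 2)
g = 34 (g = -2 + (5 + 1)**2 = -2 + 6**2 = -2 + 36 = 34)
J(M) = 40 + 2*M (J(M) = 2*(M - 5*(-4)*1) = 2*(M + 20*1) = 2*(M + 20) = 2*(20 + M) = 40 + 2*M)
g*J(R(-5)) = 34*(40 + 2*2) = 34*(40 + 4) = 34*44 = 1496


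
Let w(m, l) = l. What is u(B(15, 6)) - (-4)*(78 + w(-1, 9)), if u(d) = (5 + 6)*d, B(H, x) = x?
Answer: 414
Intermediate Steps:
u(d) = 11*d
u(B(15, 6)) - (-4)*(78 + w(-1, 9)) = 11*6 - (-4)*(78 + 9) = 66 - (-4)*87 = 66 - 1*(-348) = 66 + 348 = 414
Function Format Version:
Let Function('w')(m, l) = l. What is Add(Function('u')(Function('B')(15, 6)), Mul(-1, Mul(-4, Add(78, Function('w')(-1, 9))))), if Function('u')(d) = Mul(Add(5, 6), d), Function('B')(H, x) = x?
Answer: 414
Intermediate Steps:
Function('u')(d) = Mul(11, d)
Add(Function('u')(Function('B')(15, 6)), Mul(-1, Mul(-4, Add(78, Function('w')(-1, 9))))) = Add(Mul(11, 6), Mul(-1, Mul(-4, Add(78, 9)))) = Add(66, Mul(-1, Mul(-4, 87))) = Add(66, Mul(-1, -348)) = Add(66, 348) = 414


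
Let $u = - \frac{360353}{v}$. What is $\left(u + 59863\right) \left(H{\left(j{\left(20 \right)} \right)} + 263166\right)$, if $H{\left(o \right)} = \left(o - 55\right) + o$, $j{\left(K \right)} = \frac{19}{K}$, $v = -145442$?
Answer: $\frac{22909121273338071}{1454420} \approx 1.5751 \cdot 10^{10}$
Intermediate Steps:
$u = \frac{360353}{145442}$ ($u = - \frac{360353}{-145442} = \left(-360353\right) \left(- \frac{1}{145442}\right) = \frac{360353}{145442} \approx 2.4776$)
$H{\left(o \right)} = -55 + 2 o$ ($H{\left(o \right)} = \left(-55 + o\right) + o = -55 + 2 o$)
$\left(u + 59863\right) \left(H{\left(j{\left(20 \right)} \right)} + 263166\right) = \left(\frac{360353}{145442} + 59863\right) \left(\left(-55 + 2 \cdot \frac{19}{20}\right) + 263166\right) = \frac{8706954799 \left(\left(-55 + 2 \cdot 19 \cdot \frac{1}{20}\right) + 263166\right)}{145442} = \frac{8706954799 \left(\left(-55 + 2 \cdot \frac{19}{20}\right) + 263166\right)}{145442} = \frac{8706954799 \left(\left(-55 + \frac{19}{10}\right) + 263166\right)}{145442} = \frac{8706954799 \left(- \frac{531}{10} + 263166\right)}{145442} = \frac{8706954799}{145442} \cdot \frac{2631129}{10} = \frac{22909121273338071}{1454420}$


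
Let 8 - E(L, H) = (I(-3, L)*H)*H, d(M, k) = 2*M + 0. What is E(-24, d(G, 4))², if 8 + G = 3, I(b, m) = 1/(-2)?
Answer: 3364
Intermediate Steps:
I(b, m) = -½
G = -5 (G = -8 + 3 = -5)
d(M, k) = 2*M
E(L, H) = 8 + H²/2 (E(L, H) = 8 - (-H/2)*H = 8 - (-1)*H²/2 = 8 + H²/2)
E(-24, d(G, 4))² = (8 + (2*(-5))²/2)² = (8 + (½)*(-10)²)² = (8 + (½)*100)² = (8 + 50)² = 58² = 3364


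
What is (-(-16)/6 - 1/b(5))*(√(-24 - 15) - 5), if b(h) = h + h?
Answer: -77/6 + 77*I*√39/30 ≈ -12.833 + 16.029*I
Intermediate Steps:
b(h) = 2*h
(-(-16)/6 - 1/b(5))*(√(-24 - 15) - 5) = (-(-16)/6 - 1/(2*5))*(√(-24 - 15) - 5) = (-(-16)/6 - 1/10)*(√(-39) - 5) = (-4*(-⅔) - 1*⅒)*(I*√39 - 5) = (8/3 - ⅒)*(-5 + I*√39) = 77*(-5 + I*√39)/30 = -77/6 + 77*I*√39/30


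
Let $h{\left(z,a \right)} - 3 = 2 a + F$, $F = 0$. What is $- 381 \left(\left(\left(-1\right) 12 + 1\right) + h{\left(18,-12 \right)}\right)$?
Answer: $12192$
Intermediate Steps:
$h{\left(z,a \right)} = 3 + 2 a$ ($h{\left(z,a \right)} = 3 + \left(2 a + 0\right) = 3 + 2 a$)
$- 381 \left(\left(\left(-1\right) 12 + 1\right) + h{\left(18,-12 \right)}\right) = - 381 \left(\left(\left(-1\right) 12 + 1\right) + \left(3 + 2 \left(-12\right)\right)\right) = - 381 \left(\left(-12 + 1\right) + \left(3 - 24\right)\right) = - 381 \left(-11 - 21\right) = \left(-381\right) \left(-32\right) = 12192$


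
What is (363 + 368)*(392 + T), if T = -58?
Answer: 244154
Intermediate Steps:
(363 + 368)*(392 + T) = (363 + 368)*(392 - 58) = 731*334 = 244154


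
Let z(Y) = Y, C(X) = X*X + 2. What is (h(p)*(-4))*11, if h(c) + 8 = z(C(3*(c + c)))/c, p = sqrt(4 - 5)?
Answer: 352 - 1496*I ≈ 352.0 - 1496.0*I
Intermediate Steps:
C(X) = 2 + X**2 (C(X) = X**2 + 2 = 2 + X**2)
p = I (p = sqrt(-1) = I ≈ 1.0*I)
h(c) = -8 + (2 + 36*c**2)/c (h(c) = -8 + (2 + (3*(c + c))**2)/c = -8 + (2 + (3*(2*c))**2)/c = -8 + (2 + (6*c)**2)/c = -8 + (2 + 36*c**2)/c)
(h(p)*(-4))*11 = ((-8 + 2/I + 36*I)*(-4))*11 = ((-8 + 2*(-I) + 36*I)*(-4))*11 = ((-8 - 2*I + 36*I)*(-4))*11 = ((-8 + 34*I)*(-4))*11 = (32 - 136*I)*11 = 352 - 1496*I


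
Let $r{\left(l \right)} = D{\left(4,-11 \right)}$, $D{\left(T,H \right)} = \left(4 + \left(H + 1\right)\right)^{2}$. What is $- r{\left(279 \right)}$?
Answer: $-36$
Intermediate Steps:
$D{\left(T,H \right)} = \left(5 + H\right)^{2}$ ($D{\left(T,H \right)} = \left(4 + \left(1 + H\right)\right)^{2} = \left(5 + H\right)^{2}$)
$r{\left(l \right)} = 36$ ($r{\left(l \right)} = \left(5 - 11\right)^{2} = \left(-6\right)^{2} = 36$)
$- r{\left(279 \right)} = \left(-1\right) 36 = -36$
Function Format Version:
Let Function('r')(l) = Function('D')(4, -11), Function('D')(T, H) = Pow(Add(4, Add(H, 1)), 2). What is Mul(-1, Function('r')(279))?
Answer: -36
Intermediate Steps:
Function('D')(T, H) = Pow(Add(5, H), 2) (Function('D')(T, H) = Pow(Add(4, Add(1, H)), 2) = Pow(Add(5, H), 2))
Function('r')(l) = 36 (Function('r')(l) = Pow(Add(5, -11), 2) = Pow(-6, 2) = 36)
Mul(-1, Function('r')(279)) = Mul(-1, 36) = -36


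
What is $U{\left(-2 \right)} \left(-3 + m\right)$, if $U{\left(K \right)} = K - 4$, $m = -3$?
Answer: $36$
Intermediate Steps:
$U{\left(K \right)} = -4 + K$ ($U{\left(K \right)} = K - 4 = -4 + K$)
$U{\left(-2 \right)} \left(-3 + m\right) = \left(-4 - 2\right) \left(-3 - 3\right) = \left(-6\right) \left(-6\right) = 36$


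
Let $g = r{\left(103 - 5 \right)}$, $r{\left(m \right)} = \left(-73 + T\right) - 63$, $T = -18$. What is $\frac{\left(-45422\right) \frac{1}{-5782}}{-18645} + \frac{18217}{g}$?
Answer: $- \frac{12752583017}{107805390} \approx -118.29$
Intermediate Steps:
$r{\left(m \right)} = -154$ ($r{\left(m \right)} = \left(-73 - 18\right) - 63 = -91 - 63 = -154$)
$g = -154$
$\frac{\left(-45422\right) \frac{1}{-5782}}{-18645} + \frac{18217}{g} = \frac{\left(-45422\right) \frac{1}{-5782}}{-18645} + \frac{18217}{-154} = \left(-45422\right) \left(- \frac{1}{5782}\right) \left(- \frac{1}{18645}\right) + 18217 \left(- \frac{1}{154}\right) = \frac{22711}{2891} \left(- \frac{1}{18645}\right) - \frac{18217}{154} = - \frac{22711}{53902695} - \frac{18217}{154} = - \frac{12752583017}{107805390}$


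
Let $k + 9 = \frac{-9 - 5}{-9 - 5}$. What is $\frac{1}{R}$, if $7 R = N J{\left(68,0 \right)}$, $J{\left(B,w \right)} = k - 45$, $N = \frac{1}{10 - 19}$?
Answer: $\frac{63}{53} \approx 1.1887$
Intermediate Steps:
$k = -8$ ($k = -9 + \frac{-9 - 5}{-9 - 5} = -9 - \frac{14}{-14} = -9 - -1 = -9 + 1 = -8$)
$N = - \frac{1}{9}$ ($N = \frac{1}{-9} = - \frac{1}{9} \approx -0.11111$)
$J{\left(B,w \right)} = -53$ ($J{\left(B,w \right)} = -8 - 45 = -53$)
$R = \frac{53}{63}$ ($R = \frac{\left(- \frac{1}{9}\right) \left(-53\right)}{7} = \frac{1}{7} \cdot \frac{53}{9} = \frac{53}{63} \approx 0.84127$)
$\frac{1}{R} = \frac{1}{\frac{53}{63}} = \frac{63}{53}$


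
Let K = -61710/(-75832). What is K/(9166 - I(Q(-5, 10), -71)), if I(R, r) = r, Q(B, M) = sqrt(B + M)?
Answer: 10285/116743364 ≈ 8.8099e-5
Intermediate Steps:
K = 30855/37916 (K = -61710*(-1/75832) = 30855/37916 ≈ 0.81377)
K/(9166 - I(Q(-5, 10), -71)) = 30855/(37916*(9166 - 1*(-71))) = 30855/(37916*(9166 + 71)) = (30855/37916)/9237 = (30855/37916)*(1/9237) = 10285/116743364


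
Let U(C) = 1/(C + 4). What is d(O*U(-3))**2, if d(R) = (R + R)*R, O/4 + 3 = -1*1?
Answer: 262144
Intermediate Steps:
U(C) = 1/(4 + C)
O = -16 (O = -12 + 4*(-1*1) = -12 + 4*(-1) = -12 - 4 = -16)
d(R) = 2*R**2 (d(R) = (2*R)*R = 2*R**2)
d(O*U(-3))**2 = (2*(-16/(4 - 3))**2)**2 = (2*(-16/1)**2)**2 = (2*(-16*1)**2)**2 = (2*(-16)**2)**2 = (2*256)**2 = 512**2 = 262144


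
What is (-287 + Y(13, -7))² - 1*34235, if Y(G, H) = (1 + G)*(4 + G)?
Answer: -31834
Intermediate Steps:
(-287 + Y(13, -7))² - 1*34235 = (-287 + (4 + 13² + 5*13))² - 1*34235 = (-287 + (4 + 169 + 65))² - 34235 = (-287 + 238)² - 34235 = (-49)² - 34235 = 2401 - 34235 = -31834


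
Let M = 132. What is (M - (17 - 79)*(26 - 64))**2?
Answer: 4946176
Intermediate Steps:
(M - (17 - 79)*(26 - 64))**2 = (132 - (17 - 79)*(26 - 64))**2 = (132 - (-62)*(-38))**2 = (132 - 1*2356)**2 = (132 - 2356)**2 = (-2224)**2 = 4946176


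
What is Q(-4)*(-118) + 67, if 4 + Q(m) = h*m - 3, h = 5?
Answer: 3253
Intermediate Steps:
Q(m) = -7 + 5*m (Q(m) = -4 + (5*m - 3) = -4 + (-3 + 5*m) = -7 + 5*m)
Q(-4)*(-118) + 67 = (-7 + 5*(-4))*(-118) + 67 = (-7 - 20)*(-118) + 67 = -27*(-118) + 67 = 3186 + 67 = 3253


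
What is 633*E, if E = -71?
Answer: -44943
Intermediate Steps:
633*E = 633*(-71) = -44943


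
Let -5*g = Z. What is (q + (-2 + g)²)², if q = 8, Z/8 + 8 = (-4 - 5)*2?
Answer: 1552675216/625 ≈ 2.4843e+6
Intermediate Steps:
Z = -208 (Z = -64 + 8*((-4 - 5)*2) = -64 + 8*(-9*2) = -64 + 8*(-18) = -64 - 144 = -208)
g = 208/5 (g = -⅕*(-208) = 208/5 ≈ 41.600)
(q + (-2 + g)²)² = (8 + (-2 + 208/5)²)² = (8 + (198/5)²)² = (8 + 39204/25)² = (39404/25)² = 1552675216/625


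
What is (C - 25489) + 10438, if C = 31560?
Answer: 16509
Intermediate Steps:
(C - 25489) + 10438 = (31560 - 25489) + 10438 = 6071 + 10438 = 16509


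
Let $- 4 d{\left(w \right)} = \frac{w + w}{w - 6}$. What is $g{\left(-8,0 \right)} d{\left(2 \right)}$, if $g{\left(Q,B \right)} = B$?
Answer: $0$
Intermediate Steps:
$d{\left(w \right)} = - \frac{w}{2 \left(-6 + w\right)}$ ($d{\left(w \right)} = - \frac{\left(w + w\right) \frac{1}{w - 6}}{4} = - \frac{2 w \frac{1}{w - 6}}{4} = - \frac{2 w \frac{1}{-6 + w}}{4} = - \frac{w}{2 \left(-6 + w\right)}$)
$g{\left(-8,0 \right)} d{\left(2 \right)} = 0 \left(\left(-1\right) 2 \frac{1}{-12 + 2 \cdot 2}\right) = 0 \left(\left(-1\right) 2 \frac{1}{-12 + 4}\right) = 0 \left(\left(-1\right) 2 \frac{1}{-8}\right) = 0 \left(\left(-1\right) 2 \left(- \frac{1}{8}\right)\right) = 0 \cdot \frac{1}{4} = 0$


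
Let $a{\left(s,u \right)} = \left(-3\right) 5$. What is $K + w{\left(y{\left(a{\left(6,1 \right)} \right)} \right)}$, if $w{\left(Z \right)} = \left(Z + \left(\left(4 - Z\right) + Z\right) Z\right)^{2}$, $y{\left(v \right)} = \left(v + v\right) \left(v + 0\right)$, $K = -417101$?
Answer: $4645399$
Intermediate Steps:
$a{\left(s,u \right)} = -15$
$y{\left(v \right)} = 2 v^{2}$ ($y{\left(v \right)} = 2 v v = 2 v^{2}$)
$w{\left(Z \right)} = 25 Z^{2}$ ($w{\left(Z \right)} = \left(Z + 4 Z\right)^{2} = \left(5 Z\right)^{2} = 25 Z^{2}$)
$K + w{\left(y{\left(a{\left(6,1 \right)} \right)} \right)} = -417101 + 25 \left(2 \left(-15\right)^{2}\right)^{2} = -417101 + 25 \left(2 \cdot 225\right)^{2} = -417101 + 25 \cdot 450^{2} = -417101 + 25 \cdot 202500 = -417101 + 5062500 = 4645399$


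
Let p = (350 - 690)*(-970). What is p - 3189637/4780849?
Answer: 1576720810563/4780849 ≈ 3.2980e+5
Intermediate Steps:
p = 329800 (p = -340*(-970) = 329800)
p - 3189637/4780849 = 329800 - 3189637/4780849 = 1576720810563/4780849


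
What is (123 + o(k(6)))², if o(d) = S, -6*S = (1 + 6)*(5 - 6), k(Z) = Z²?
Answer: 555025/36 ≈ 15417.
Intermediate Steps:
S = 7/6 (S = -(1 + 6)*(5 - 6)/6 = -7*(-1)/6 = -⅙*(-7) = 7/6 ≈ 1.1667)
o(d) = 7/6
(123 + o(k(6)))² = (123 + 7/6)² = (745/6)² = 555025/36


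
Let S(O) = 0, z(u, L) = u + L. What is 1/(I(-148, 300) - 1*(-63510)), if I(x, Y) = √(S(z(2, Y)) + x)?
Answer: 31755/2016760124 - I*√37/2016760124 ≈ 1.5746e-5 - 3.0161e-9*I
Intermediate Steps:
z(u, L) = L + u
I(x, Y) = √x (I(x, Y) = √(0 + x) = √x)
1/(I(-148, 300) - 1*(-63510)) = 1/(√(-148) - 1*(-63510)) = 1/(2*I*√37 + 63510) = 1/(63510 + 2*I*√37)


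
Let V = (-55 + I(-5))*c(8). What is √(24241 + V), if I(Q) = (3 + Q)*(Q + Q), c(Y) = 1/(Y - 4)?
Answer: √96929/2 ≈ 155.67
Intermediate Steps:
c(Y) = 1/(-4 + Y)
I(Q) = 2*Q*(3 + Q) (I(Q) = (3 + Q)*(2*Q) = 2*Q*(3 + Q))
V = -35/4 (V = (-55 + 2*(-5)*(3 - 5))/(-4 + 8) = (-55 + 2*(-5)*(-2))/4 = (-55 + 20)*(¼) = -35*¼ = -35/4 ≈ -8.7500)
√(24241 + V) = √(24241 - 35/4) = √(96929/4) = √96929/2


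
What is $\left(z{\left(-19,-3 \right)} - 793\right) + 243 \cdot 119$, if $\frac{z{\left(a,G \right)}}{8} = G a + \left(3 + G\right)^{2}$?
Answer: $28580$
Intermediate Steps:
$z{\left(a,G \right)} = 8 \left(3 + G\right)^{2} + 8 G a$ ($z{\left(a,G \right)} = 8 \left(G a + \left(3 + G\right)^{2}\right) = 8 \left(\left(3 + G\right)^{2} + G a\right) = 8 \left(3 + G\right)^{2} + 8 G a$)
$\left(z{\left(-19,-3 \right)} - 793\right) + 243 \cdot 119 = \left(\left(8 \left(3 - 3\right)^{2} + 8 \left(-3\right) \left(-19\right)\right) - 793\right) + 243 \cdot 119 = \left(\left(8 \cdot 0^{2} + 456\right) - 793\right) + 28917 = \left(\left(8 \cdot 0 + 456\right) - 793\right) + 28917 = \left(\left(0 + 456\right) - 793\right) + 28917 = \left(456 - 793\right) + 28917 = -337 + 28917 = 28580$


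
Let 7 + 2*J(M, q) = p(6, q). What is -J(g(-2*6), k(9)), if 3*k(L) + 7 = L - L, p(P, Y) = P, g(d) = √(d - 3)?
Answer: ½ ≈ 0.50000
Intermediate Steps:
g(d) = √(-3 + d)
k(L) = -7/3 (k(L) = -7/3 + (L - L)/3 = -7/3 + (⅓)*0 = -7/3 + 0 = -7/3)
J(M, q) = -½ (J(M, q) = -7/2 + (½)*6 = -7/2 + 3 = -½)
-J(g(-2*6), k(9)) = -1*(-½) = ½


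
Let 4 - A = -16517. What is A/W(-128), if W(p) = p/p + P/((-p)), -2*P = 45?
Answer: 4229376/211 ≈ 20044.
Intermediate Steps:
P = -45/2 (P = -1/2*45 = -45/2 ≈ -22.500)
W(p) = 1 + 45/(2*p) (W(p) = p/p - 45*(-1/p)/2 = 1 - (-45)/(2*p) = 1 + 45/(2*p))
A = 16521 (A = 4 - 1*(-16517) = 4 + 16517 = 16521)
A/W(-128) = 16521/(((45/2 - 128)/(-128))) = 16521/((-1/128*(-211/2))) = 16521/(211/256) = 16521*(256/211) = 4229376/211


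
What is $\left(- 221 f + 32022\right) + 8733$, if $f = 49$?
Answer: $29926$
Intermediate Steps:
$\left(- 221 f + 32022\right) + 8733 = \left(\left(-221\right) 49 + 32022\right) + 8733 = \left(-10829 + 32022\right) + 8733 = 21193 + 8733 = 29926$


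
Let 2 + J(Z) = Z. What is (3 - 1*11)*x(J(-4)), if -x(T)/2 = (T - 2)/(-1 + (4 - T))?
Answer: -128/9 ≈ -14.222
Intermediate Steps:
J(Z) = -2 + Z
x(T) = -2*(-2 + T)/(3 - T) (x(T) = -2*(T - 2)/(-1 + (4 - T)) = -2*(-2 + T)/(3 - T))
(3 - 1*11)*x(J(-4)) = (3 - 1*11)*(2*(-2 + (-2 - 4))/(-3 + (-2 - 4))) = (3 - 11)*(2*(-2 - 6)/(-3 - 6)) = -16*(-8)/(-9) = -16*(-1)*(-8)/9 = -8*16/9 = -128/9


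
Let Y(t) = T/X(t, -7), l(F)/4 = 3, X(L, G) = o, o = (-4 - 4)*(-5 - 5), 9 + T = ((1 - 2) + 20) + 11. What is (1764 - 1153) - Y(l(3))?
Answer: 48859/80 ≈ 610.74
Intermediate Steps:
T = 21 (T = -9 + (((1 - 2) + 20) + 11) = -9 + ((-1 + 20) + 11) = -9 + (19 + 11) = -9 + 30 = 21)
o = 80 (o = -8*(-10) = 80)
X(L, G) = 80
l(F) = 12 (l(F) = 4*3 = 12)
Y(t) = 21/80
(1764 - 1153) - Y(l(3)) = (1764 - 1153) - 1*21/80 = 611 - 21/80 = 48859/80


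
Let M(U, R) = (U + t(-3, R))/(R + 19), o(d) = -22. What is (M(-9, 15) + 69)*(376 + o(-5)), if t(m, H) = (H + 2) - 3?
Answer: 416127/17 ≈ 24478.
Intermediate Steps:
t(m, H) = -1 + H (t(m, H) = (2 + H) - 3 = -1 + H)
M(U, R) = (-1 + R + U)/(19 + R) (M(U, R) = (U + (-1 + R))/(R + 19) = (-1 + R + U)/(19 + R))
(M(-9, 15) + 69)*(376 + o(-5)) = ((-1 + 15 - 9)/(19 + 15) + 69)*(376 - 22) = (5/34 + 69)*354 = (2351/34)*354 = 416127/17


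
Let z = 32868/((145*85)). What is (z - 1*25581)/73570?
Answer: -315252957/906750250 ≈ -0.34767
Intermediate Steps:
z = 32868/12325 ≈ 2.6668
(z - 1*25581)/73570 = (32868/12325 - 1*25581)/73570 = (32868/12325 - 25581)*(1/73570) = -315252957/12325*1/73570 = -315252957/906750250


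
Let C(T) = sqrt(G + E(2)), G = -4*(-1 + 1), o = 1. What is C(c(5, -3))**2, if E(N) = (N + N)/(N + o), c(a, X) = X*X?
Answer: 4/3 ≈ 1.3333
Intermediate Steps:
c(a, X) = X**2
E(N) = 2*N/(1 + N) (E(N) = (N + N)/(N + 1) = (2*N)/(1 + N) = 2*N/(1 + N))
G = 0 (G = -4*0 = 0)
C(T) = 2*sqrt(3)/3 (C(T) = sqrt(0 + 2*2/(1 + 2)) = sqrt(0 + 2*2/3) = sqrt(0 + 2*2*(1/3)) = sqrt(0 + 4/3) = sqrt(4/3) = 2*sqrt(3)/3)
C(c(5, -3))**2 = (2*sqrt(3)/3)**2 = 4/3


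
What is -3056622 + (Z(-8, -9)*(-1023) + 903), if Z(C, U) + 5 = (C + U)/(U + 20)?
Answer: -3049023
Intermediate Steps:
Z(C, U) = -5 + (C + U)/(20 + U) (Z(C, U) = -5 + (C + U)/(U + 20) = -5 + (C + U)/(20 + U))
-3056622 + (Z(-8, -9)*(-1023) + 903) = -3056622 + (((-100 - 8 - 4*(-9))/(20 - 9))*(-1023) + 903) = -3056622 + (((-100 - 8 + 36)/11)*(-1023) + 903) = -3056622 + (((1/11)*(-72))*(-1023) + 903) = -3056622 + (-72/11*(-1023) + 903) = -3056622 + (6696 + 903) = -3056622 + 7599 = -3049023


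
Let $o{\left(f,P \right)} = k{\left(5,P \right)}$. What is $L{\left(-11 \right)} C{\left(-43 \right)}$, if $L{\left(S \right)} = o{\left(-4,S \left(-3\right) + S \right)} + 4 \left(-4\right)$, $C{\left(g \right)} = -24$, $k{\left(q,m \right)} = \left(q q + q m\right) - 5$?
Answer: $-2736$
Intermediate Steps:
$k{\left(q,m \right)} = -5 + q^{2} + m q$ ($k{\left(q,m \right)} = \left(q^{2} + m q\right) - 5 = -5 + q^{2} + m q$)
$o{\left(f,P \right)} = 20 + 5 P$ ($o{\left(f,P \right)} = -5 + 5^{2} + P 5 = -5 + 25 + 5 P = 20 + 5 P$)
$L{\left(S \right)} = 4 - 10 S$ ($L{\left(S \right)} = \left(20 + 5 \left(S \left(-3\right) + S\right)\right) + 4 \left(-4\right) = \left(20 + 5 \left(- 3 S + S\right)\right) - 16 = \left(20 + 5 \left(- 2 S\right)\right) - 16 = \left(20 - 10 S\right) - 16 = 4 - 10 S$)
$L{\left(-11 \right)} C{\left(-43 \right)} = \left(4 - -110\right) \left(-24\right) = \left(4 + 110\right) \left(-24\right) = 114 \left(-24\right) = -2736$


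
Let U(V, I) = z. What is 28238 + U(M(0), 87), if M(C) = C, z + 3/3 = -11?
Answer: 28226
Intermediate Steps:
z = -12 (z = -1 - 11 = -12)
U(V, I) = -12
28238 + U(M(0), 87) = 28238 - 12 = 28226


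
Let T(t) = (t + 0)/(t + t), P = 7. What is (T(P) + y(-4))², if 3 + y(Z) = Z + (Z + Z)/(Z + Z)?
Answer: 121/4 ≈ 30.250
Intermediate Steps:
T(t) = ½ (T(t) = t/((2*t)) = t*(1/(2*t)) = ½)
y(Z) = -2 + Z (y(Z) = -3 + (Z + (Z + Z)/(Z + Z)) = -3 + (Z + (2*Z)/((2*Z))) = -3 + (Z + (2*Z)*(1/(2*Z))) = -3 + (Z + 1) = -3 + (1 + Z) = -2 + Z)
(T(P) + y(-4))² = (½ + (-2 - 4))² = (½ - 6)² = (-11/2)² = 121/4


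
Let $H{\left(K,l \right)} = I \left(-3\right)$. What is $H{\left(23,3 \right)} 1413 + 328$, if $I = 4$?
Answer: $-16628$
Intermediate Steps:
$H{\left(K,l \right)} = -12$ ($H{\left(K,l \right)} = 4 \left(-3\right) = -12$)
$H{\left(23,3 \right)} 1413 + 328 = \left(-12\right) 1413 + 328 = -16956 + 328 = -16628$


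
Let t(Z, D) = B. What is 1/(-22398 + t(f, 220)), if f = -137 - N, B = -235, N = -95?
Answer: -1/22633 ≈ -4.4183e-5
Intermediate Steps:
f = -42 (f = -137 - 1*(-95) = -137 + 95 = -42)
t(Z, D) = -235
1/(-22398 + t(f, 220)) = 1/(-22398 - 235) = 1/(-22633) = -1/22633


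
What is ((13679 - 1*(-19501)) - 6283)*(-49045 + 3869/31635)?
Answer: -41731628987282/31635 ≈ -1.3192e+9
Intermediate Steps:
((13679 - 1*(-19501)) - 6283)*(-49045 + 3869/31635) = ((13679 + 19501) - 6283)*(-49045 + 3869*(1/31635)) = (33180 - 6283)*(-49045 + 3869/31635) = 26897*(-1551534706/31635) = -41731628987282/31635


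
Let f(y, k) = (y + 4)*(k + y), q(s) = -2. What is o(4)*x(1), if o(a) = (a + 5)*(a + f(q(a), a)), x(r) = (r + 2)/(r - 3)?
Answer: -108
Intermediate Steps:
f(y, k) = (4 + y)*(k + y)
x(r) = (2 + r)/(-3 + r)
o(a) = (-4 + 3*a)*(5 + a) (o(a) = (a + 5)*(a + ((-2)² + 4*a + 4*(-2) + a*(-2))) = (5 + a)*(a + (4 + 4*a - 8 - 2*a)) = (5 + a)*(a + (-4 + 2*a)) = (5 + a)*(-4 + 3*a) = (-4 + 3*a)*(5 + a))
o(4)*x(1) = (-20 + 3*4² + 11*4)*((2 + 1)/(-3 + 1)) = (-20 + 3*16 + 44)*(3/(-2)) = (-20 + 48 + 44)*(-½*3) = 72*(-3/2) = -108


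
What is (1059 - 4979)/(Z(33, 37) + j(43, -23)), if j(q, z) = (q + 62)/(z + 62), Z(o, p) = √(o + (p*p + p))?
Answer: 891800/120983 - 331240*√1439/120983 ≈ -96.489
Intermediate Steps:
Z(o, p) = √(o + p + p²) (Z(o, p) = √(o + (p² + p)) = √(o + (p + p²)) = √(o + p + p²))
j(q, z) = (62 + q)/(62 + z)
(1059 - 4979)/(Z(33, 37) + j(43, -23)) = (1059 - 4979)/(√(33 + 37 + 37²) + (62 + 43)/(62 - 23)) = -3920/(√(33 + 37 + 1369) + 105/39) = -3920/(√1439 + (1/39)*105) = -3920/(√1439 + 35/13) = -3920/(35/13 + √1439)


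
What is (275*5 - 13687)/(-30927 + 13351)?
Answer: 1539/2197 ≈ 0.70050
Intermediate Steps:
(275*5 - 13687)/(-30927 + 13351) = (1375 - 13687)/(-17576) = -12312*(-1/17576) = 1539/2197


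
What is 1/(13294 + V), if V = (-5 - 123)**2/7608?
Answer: 951/12644642 ≈ 7.5210e-5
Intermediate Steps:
V = 2048/951 (V = (-128)**2*(1/7608) = 16384*(1/7608) = 2048/951 ≈ 2.1535)
1/(13294 + V) = 1/(13294 + 2048/951) = 1/(12644642/951) = 951/12644642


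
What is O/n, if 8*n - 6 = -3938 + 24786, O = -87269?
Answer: -349076/10427 ≈ -33.478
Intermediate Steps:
n = 10427/4 (n = ¾ + (-3938 + 24786)/8 = ¾ + (⅛)*20848 = ¾ + 2606 = 10427/4 ≈ 2606.8)
O/n = -87269/10427/4 = -87269*4/10427 = -349076/10427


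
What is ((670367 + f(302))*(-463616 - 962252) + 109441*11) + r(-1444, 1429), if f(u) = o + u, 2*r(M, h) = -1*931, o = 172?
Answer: -1913059023205/2 ≈ -9.5653e+11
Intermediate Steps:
r(M, h) = -931/2 (r(M, h) = (-1*931)/2 = (½)*(-931) = -931/2)
f(u) = 172 + u
((670367 + f(302))*(-463616 - 962252) + 109441*11) + r(-1444, 1429) = ((670367 + (172 + 302))*(-463616 - 962252) + 109441*11) - 931/2 = ((670367 + 474)*(-1425868) + 1203851) - 931/2 = (670841*(-1425868) + 1203851) - 931/2 = (-956530714988 + 1203851) - 931/2 = -956529511137 - 931/2 = -1913059023205/2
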